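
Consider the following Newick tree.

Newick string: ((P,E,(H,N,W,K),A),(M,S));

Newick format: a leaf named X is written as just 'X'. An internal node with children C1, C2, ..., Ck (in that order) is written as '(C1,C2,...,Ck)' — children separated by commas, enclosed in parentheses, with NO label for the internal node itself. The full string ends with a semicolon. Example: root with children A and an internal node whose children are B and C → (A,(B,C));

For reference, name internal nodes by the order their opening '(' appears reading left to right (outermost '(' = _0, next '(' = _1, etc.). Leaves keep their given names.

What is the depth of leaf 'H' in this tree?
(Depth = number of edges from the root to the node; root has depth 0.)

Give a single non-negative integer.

Answer: 3

Derivation:
Newick: ((P,E,(H,N,W,K),A),(M,S));
Naming internals by '(' encounter order: outermost '(' = _0, next = _1, ...
Query node: H
Path from root: _0 -> _1 -> _2 -> H
Depth of H: 3 (number of edges from root)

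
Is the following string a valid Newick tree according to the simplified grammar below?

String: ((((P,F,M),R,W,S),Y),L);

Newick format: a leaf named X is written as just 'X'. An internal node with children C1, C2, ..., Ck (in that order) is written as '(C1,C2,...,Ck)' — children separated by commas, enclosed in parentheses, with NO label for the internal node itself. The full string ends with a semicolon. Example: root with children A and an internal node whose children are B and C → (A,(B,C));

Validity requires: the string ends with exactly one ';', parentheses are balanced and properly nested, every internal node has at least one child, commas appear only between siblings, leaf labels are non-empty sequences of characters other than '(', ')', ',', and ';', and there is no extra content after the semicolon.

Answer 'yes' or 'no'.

Input: ((((P,F,M),R,W,S),Y),L);
Paren balance: 4 '(' vs 4 ')' OK
Ends with single ';': True
Full parse: OK
Valid: True

Answer: yes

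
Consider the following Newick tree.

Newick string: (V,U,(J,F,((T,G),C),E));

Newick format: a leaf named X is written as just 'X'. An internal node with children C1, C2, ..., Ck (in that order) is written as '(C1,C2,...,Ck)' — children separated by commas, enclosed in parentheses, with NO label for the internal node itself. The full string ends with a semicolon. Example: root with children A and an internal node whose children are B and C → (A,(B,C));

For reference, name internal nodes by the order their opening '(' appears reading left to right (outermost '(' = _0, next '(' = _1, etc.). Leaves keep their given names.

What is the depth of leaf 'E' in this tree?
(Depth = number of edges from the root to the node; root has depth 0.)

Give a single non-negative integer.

Answer: 2

Derivation:
Newick: (V,U,(J,F,((T,G),C),E));
Naming internals by '(' encounter order: outermost '(' = _0, next = _1, ...
Query node: E
Path from root: _0 -> _1 -> E
Depth of E: 2 (number of edges from root)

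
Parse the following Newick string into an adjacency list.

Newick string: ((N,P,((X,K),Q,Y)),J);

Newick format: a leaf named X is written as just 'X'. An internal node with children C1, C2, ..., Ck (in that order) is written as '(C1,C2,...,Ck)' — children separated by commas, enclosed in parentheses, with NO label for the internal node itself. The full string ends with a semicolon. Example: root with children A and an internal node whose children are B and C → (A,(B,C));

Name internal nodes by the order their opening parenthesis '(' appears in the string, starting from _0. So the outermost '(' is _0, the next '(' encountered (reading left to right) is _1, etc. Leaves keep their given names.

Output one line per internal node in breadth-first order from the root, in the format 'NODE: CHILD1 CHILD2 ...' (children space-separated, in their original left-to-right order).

Answer: _0: _1 J
_1: N P _2
_2: _3 Q Y
_3: X K

Derivation:
Input: ((N,P,((X,K),Q,Y)),J);
Scanning left-to-right, naming '(' by encounter order:
  pos 0: '(' -> open internal node _0 (depth 1)
  pos 1: '(' -> open internal node _1 (depth 2)
  pos 6: '(' -> open internal node _2 (depth 3)
  pos 7: '(' -> open internal node _3 (depth 4)
  pos 11: ')' -> close internal node _3 (now at depth 3)
  pos 16: ')' -> close internal node _2 (now at depth 2)
  pos 17: ')' -> close internal node _1 (now at depth 1)
  pos 20: ')' -> close internal node _0 (now at depth 0)
Total internal nodes: 4
BFS adjacency from root:
  _0: _1 J
  _1: N P _2
  _2: _3 Q Y
  _3: X K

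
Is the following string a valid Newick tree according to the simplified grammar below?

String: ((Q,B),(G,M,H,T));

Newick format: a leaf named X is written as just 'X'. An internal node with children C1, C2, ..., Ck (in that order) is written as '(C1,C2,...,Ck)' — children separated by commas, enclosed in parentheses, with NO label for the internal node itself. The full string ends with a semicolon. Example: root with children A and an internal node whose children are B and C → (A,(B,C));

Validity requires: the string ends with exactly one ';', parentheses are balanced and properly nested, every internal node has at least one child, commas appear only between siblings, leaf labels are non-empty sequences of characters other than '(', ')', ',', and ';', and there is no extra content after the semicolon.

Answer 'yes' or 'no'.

Input: ((Q,B),(G,M,H,T));
Paren balance: 3 '(' vs 3 ')' OK
Ends with single ';': True
Full parse: OK
Valid: True

Answer: yes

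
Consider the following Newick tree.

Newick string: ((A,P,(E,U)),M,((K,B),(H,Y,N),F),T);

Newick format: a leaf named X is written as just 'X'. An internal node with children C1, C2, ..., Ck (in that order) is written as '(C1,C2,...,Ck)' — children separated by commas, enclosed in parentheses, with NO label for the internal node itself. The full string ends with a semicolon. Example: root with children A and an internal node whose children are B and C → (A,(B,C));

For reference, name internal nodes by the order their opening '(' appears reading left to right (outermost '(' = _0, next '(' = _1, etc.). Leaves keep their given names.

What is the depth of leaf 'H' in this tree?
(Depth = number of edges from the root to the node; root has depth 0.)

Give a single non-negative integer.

Newick: ((A,P,(E,U)),M,((K,B),(H,Y,N),F),T);
Naming internals by '(' encounter order: outermost '(' = _0, next = _1, ...
Query node: H
Path from root: _0 -> _3 -> _5 -> H
Depth of H: 3 (number of edges from root)

Answer: 3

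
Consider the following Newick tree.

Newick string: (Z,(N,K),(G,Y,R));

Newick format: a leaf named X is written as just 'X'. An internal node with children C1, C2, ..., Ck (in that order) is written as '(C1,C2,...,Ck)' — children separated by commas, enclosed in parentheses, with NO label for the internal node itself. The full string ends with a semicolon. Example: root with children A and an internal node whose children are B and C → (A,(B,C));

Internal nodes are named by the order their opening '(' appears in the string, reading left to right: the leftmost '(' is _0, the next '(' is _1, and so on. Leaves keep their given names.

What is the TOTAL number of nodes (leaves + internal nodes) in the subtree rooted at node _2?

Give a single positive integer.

Answer: 4

Derivation:
Newick: (Z,(N,K),(G,Y,R));
Locate _2: it is the '(' at position 9 (the 3rd '(' reading left to right).
Query: subtree rooted at _2
_2: subtree_size = 1 + 3
  G: subtree_size = 1 + 0
  Y: subtree_size = 1 + 0
  R: subtree_size = 1 + 0
Total subtree size of _2: 4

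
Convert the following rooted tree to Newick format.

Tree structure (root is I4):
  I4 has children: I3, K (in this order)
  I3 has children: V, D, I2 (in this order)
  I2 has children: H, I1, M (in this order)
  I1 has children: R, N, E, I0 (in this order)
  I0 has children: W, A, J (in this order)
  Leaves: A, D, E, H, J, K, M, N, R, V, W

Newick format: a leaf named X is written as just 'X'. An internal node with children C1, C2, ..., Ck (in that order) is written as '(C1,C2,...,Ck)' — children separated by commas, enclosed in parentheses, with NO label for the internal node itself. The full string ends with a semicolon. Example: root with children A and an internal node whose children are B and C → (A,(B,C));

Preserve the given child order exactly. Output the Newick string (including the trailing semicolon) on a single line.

Answer: ((V,D,(H,(R,N,E,(W,A,J)),M)),K);

Derivation:
internal I4 with children ['I3', 'K']
  internal I3 with children ['V', 'D', 'I2']
    leaf 'V' → 'V'
    leaf 'D' → 'D'
    internal I2 with children ['H', 'I1', 'M']
      leaf 'H' → 'H'
      internal I1 with children ['R', 'N', 'E', 'I0']
        leaf 'R' → 'R'
        leaf 'N' → 'N'
        leaf 'E' → 'E'
        internal I0 with children ['W', 'A', 'J']
          leaf 'W' → 'W'
          leaf 'A' → 'A'
          leaf 'J' → 'J'
        → '(W,A,J)'
      → '(R,N,E,(W,A,J))'
      leaf 'M' → 'M'
    → '(H,(R,N,E,(W,A,J)),M)'
  → '(V,D,(H,(R,N,E,(W,A,J)),M))'
  leaf 'K' → 'K'
→ '((V,D,(H,(R,N,E,(W,A,J)),M)),K)'
Final: ((V,D,(H,(R,N,E,(W,A,J)),M)),K);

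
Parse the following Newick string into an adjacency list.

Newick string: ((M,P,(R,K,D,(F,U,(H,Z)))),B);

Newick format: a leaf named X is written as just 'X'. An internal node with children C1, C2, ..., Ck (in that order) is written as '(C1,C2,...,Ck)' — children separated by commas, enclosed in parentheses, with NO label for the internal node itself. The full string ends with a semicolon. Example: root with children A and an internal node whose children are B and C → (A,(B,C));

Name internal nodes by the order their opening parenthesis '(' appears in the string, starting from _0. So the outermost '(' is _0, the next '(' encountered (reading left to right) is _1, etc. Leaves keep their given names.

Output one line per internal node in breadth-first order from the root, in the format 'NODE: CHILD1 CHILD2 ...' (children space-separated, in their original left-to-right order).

Answer: _0: _1 B
_1: M P _2
_2: R K D _3
_3: F U _4
_4: H Z

Derivation:
Input: ((M,P,(R,K,D,(F,U,(H,Z)))),B);
Scanning left-to-right, naming '(' by encounter order:
  pos 0: '(' -> open internal node _0 (depth 1)
  pos 1: '(' -> open internal node _1 (depth 2)
  pos 6: '(' -> open internal node _2 (depth 3)
  pos 13: '(' -> open internal node _3 (depth 4)
  pos 18: '(' -> open internal node _4 (depth 5)
  pos 22: ')' -> close internal node _4 (now at depth 4)
  pos 23: ')' -> close internal node _3 (now at depth 3)
  pos 24: ')' -> close internal node _2 (now at depth 2)
  pos 25: ')' -> close internal node _1 (now at depth 1)
  pos 28: ')' -> close internal node _0 (now at depth 0)
Total internal nodes: 5
BFS adjacency from root:
  _0: _1 B
  _1: M P _2
  _2: R K D _3
  _3: F U _4
  _4: H Z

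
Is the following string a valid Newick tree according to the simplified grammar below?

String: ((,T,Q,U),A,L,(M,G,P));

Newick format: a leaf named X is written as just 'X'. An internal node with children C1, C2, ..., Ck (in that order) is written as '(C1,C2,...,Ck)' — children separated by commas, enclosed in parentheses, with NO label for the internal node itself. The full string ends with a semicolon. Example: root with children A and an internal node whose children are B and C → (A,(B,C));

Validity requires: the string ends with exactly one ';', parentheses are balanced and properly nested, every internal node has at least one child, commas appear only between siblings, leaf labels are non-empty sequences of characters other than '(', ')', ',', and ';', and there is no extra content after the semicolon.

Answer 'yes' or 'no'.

Input: ((,T,Q,U),A,L,(M,G,P));
Paren balance: 3 '(' vs 3 ')' OK
Ends with single ';': True
Full parse: FAILS (empty leaf label at pos 2)
Valid: False

Answer: no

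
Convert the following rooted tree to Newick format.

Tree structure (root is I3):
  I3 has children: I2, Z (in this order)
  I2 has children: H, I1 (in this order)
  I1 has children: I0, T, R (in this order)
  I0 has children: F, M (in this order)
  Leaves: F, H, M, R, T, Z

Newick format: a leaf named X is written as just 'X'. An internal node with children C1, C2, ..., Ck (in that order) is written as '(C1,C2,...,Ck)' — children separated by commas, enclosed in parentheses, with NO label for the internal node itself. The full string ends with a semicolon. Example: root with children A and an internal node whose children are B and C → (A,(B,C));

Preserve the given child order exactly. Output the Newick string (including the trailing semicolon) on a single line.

Answer: ((H,((F,M),T,R)),Z);

Derivation:
internal I3 with children ['I2', 'Z']
  internal I2 with children ['H', 'I1']
    leaf 'H' → 'H'
    internal I1 with children ['I0', 'T', 'R']
      internal I0 with children ['F', 'M']
        leaf 'F' → 'F'
        leaf 'M' → 'M'
      → '(F,M)'
      leaf 'T' → 'T'
      leaf 'R' → 'R'
    → '((F,M),T,R)'
  → '(H,((F,M),T,R))'
  leaf 'Z' → 'Z'
→ '((H,((F,M),T,R)),Z)'
Final: ((H,((F,M),T,R)),Z);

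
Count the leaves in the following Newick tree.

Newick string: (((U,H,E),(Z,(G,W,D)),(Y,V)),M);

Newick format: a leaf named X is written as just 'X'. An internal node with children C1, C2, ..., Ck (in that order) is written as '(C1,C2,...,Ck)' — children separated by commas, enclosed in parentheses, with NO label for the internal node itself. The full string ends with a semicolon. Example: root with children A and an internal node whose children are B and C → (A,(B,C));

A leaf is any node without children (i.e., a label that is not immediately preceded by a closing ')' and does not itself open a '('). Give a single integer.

Answer: 10

Derivation:
Newick: (((U,H,E),(Z,(G,W,D)),(Y,V)),M);
Scan left-to-right; a leaf is any maximal label run not followed by '(':
  pos 3: leaf 'U' → count = 1
  pos 5: leaf 'H' → count = 2
  pos 7: leaf 'E' → count = 3
  pos 11: leaf 'Z' → count = 4
  pos 14: leaf 'G' → count = 5
  pos 16: leaf 'W' → count = 6
  pos 18: leaf 'D' → count = 7
  pos 23: leaf 'Y' → count = 8
  pos 25: leaf 'V' → count = 9
  pos 29: leaf 'M' → count = 10
Total leaves: 10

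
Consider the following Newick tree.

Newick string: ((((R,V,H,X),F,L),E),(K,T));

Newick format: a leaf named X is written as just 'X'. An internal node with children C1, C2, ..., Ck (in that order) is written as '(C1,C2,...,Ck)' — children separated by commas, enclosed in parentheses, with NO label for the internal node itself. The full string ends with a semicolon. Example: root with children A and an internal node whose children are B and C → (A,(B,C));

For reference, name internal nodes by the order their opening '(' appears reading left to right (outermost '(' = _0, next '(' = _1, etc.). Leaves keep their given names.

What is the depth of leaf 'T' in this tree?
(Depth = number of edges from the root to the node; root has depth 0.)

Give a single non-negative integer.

Answer: 2

Derivation:
Newick: ((((R,V,H,X),F,L),E),(K,T));
Naming internals by '(' encounter order: outermost '(' = _0, next = _1, ...
Query node: T
Path from root: _0 -> _4 -> T
Depth of T: 2 (number of edges from root)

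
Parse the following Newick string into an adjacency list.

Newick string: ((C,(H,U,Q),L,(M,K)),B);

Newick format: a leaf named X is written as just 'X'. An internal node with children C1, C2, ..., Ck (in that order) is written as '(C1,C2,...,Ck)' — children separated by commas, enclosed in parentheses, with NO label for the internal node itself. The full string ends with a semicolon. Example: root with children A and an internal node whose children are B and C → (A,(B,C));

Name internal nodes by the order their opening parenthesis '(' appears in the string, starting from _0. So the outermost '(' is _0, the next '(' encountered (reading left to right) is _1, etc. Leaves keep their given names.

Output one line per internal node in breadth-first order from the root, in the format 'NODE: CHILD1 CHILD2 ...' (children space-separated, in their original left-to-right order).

Input: ((C,(H,U,Q),L,(M,K)),B);
Scanning left-to-right, naming '(' by encounter order:
  pos 0: '(' -> open internal node _0 (depth 1)
  pos 1: '(' -> open internal node _1 (depth 2)
  pos 4: '(' -> open internal node _2 (depth 3)
  pos 10: ')' -> close internal node _2 (now at depth 2)
  pos 14: '(' -> open internal node _3 (depth 3)
  pos 18: ')' -> close internal node _3 (now at depth 2)
  pos 19: ')' -> close internal node _1 (now at depth 1)
  pos 22: ')' -> close internal node _0 (now at depth 0)
Total internal nodes: 4
BFS adjacency from root:
  _0: _1 B
  _1: C _2 L _3
  _2: H U Q
  _3: M K

Answer: _0: _1 B
_1: C _2 L _3
_2: H U Q
_3: M K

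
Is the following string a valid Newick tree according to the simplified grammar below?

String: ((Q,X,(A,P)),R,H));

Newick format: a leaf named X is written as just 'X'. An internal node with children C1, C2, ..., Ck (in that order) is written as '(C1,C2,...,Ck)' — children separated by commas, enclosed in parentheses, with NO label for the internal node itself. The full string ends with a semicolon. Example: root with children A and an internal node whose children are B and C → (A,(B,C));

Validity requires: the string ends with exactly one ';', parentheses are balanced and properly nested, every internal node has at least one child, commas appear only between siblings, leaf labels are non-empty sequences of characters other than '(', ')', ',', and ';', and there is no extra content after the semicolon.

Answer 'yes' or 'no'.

Input: ((Q,X,(A,P)),R,H));
Paren balance: 3 '(' vs 4 ')' MISMATCH
Ends with single ';': True
Full parse: FAILS (extra content after tree at pos 17)
Valid: False

Answer: no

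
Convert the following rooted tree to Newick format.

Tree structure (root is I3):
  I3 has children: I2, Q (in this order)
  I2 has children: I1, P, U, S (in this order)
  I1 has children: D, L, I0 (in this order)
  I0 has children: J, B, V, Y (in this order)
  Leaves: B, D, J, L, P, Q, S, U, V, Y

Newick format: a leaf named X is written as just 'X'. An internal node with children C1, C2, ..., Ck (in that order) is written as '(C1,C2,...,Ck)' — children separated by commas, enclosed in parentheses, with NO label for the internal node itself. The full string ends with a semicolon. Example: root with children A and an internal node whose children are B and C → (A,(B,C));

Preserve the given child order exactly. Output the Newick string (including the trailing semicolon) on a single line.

Answer: (((D,L,(J,B,V,Y)),P,U,S),Q);

Derivation:
internal I3 with children ['I2', 'Q']
  internal I2 with children ['I1', 'P', 'U', 'S']
    internal I1 with children ['D', 'L', 'I0']
      leaf 'D' → 'D'
      leaf 'L' → 'L'
      internal I0 with children ['J', 'B', 'V', 'Y']
        leaf 'J' → 'J'
        leaf 'B' → 'B'
        leaf 'V' → 'V'
        leaf 'Y' → 'Y'
      → '(J,B,V,Y)'
    → '(D,L,(J,B,V,Y))'
    leaf 'P' → 'P'
    leaf 'U' → 'U'
    leaf 'S' → 'S'
  → '((D,L,(J,B,V,Y)),P,U,S)'
  leaf 'Q' → 'Q'
→ '(((D,L,(J,B,V,Y)),P,U,S),Q)'
Final: (((D,L,(J,B,V,Y)),P,U,S),Q);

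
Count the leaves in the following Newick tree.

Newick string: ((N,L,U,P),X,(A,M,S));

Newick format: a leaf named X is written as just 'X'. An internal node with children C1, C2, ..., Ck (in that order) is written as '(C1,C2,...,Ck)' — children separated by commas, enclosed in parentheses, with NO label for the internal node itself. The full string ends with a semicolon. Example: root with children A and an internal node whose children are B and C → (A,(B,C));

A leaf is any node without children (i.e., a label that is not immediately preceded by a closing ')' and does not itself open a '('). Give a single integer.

Newick: ((N,L,U,P),X,(A,M,S));
Scan left-to-right; a leaf is any maximal label run not followed by '(':
  pos 2: leaf 'N' → count = 1
  pos 4: leaf 'L' → count = 2
  pos 6: leaf 'U' → count = 3
  pos 8: leaf 'P' → count = 4
  pos 11: leaf 'X' → count = 5
  pos 14: leaf 'A' → count = 6
  pos 16: leaf 'M' → count = 7
  pos 18: leaf 'S' → count = 8
Total leaves: 8

Answer: 8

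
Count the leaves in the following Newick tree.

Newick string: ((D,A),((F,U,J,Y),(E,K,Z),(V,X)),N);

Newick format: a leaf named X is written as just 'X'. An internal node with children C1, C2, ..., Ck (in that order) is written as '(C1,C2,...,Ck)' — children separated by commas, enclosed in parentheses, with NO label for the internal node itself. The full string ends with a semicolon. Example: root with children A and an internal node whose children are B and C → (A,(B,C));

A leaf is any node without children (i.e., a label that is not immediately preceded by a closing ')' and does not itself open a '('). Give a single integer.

Newick: ((D,A),((F,U,J,Y),(E,K,Z),(V,X)),N);
Scan left-to-right; a leaf is any maximal label run not followed by '(':
  pos 2: leaf 'D' → count = 1
  pos 4: leaf 'A' → count = 2
  pos 9: leaf 'F' → count = 3
  pos 11: leaf 'U' → count = 4
  pos 13: leaf 'J' → count = 5
  pos 15: leaf 'Y' → count = 6
  pos 19: leaf 'E' → count = 7
  pos 21: leaf 'K' → count = 8
  pos 23: leaf 'Z' → count = 9
  pos 27: leaf 'V' → count = 10
  pos 29: leaf 'X' → count = 11
  pos 33: leaf 'N' → count = 12
Total leaves: 12

Answer: 12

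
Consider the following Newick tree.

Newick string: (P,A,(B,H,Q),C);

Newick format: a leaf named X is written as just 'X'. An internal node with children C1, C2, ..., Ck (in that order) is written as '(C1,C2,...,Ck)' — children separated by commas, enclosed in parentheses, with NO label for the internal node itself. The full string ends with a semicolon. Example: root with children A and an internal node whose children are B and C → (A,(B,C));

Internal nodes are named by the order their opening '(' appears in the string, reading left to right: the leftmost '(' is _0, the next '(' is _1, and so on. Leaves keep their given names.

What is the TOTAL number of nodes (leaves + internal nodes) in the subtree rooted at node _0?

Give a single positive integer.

Newick: (P,A,(B,H,Q),C);
Locate _0: it is the '(' at position 0 (the 1st '(' reading left to right).
Query: subtree rooted at _0
_0: subtree_size = 1 + 7
  P: subtree_size = 1 + 0
  A: subtree_size = 1 + 0
  _1: subtree_size = 1 + 3
    B: subtree_size = 1 + 0
    H: subtree_size = 1 + 0
    Q: subtree_size = 1 + 0
  C: subtree_size = 1 + 0
Total subtree size of _0: 8

Answer: 8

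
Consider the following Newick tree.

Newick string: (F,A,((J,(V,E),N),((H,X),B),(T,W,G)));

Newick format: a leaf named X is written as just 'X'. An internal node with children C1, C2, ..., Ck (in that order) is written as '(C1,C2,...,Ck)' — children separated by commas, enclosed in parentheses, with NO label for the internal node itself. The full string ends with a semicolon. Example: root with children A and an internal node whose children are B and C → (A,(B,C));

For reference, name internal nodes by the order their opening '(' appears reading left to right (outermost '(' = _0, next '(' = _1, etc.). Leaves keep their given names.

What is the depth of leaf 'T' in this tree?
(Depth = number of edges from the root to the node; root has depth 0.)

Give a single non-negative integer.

Answer: 3

Derivation:
Newick: (F,A,((J,(V,E),N),((H,X),B),(T,W,G)));
Naming internals by '(' encounter order: outermost '(' = _0, next = _1, ...
Query node: T
Path from root: _0 -> _1 -> _6 -> T
Depth of T: 3 (number of edges from root)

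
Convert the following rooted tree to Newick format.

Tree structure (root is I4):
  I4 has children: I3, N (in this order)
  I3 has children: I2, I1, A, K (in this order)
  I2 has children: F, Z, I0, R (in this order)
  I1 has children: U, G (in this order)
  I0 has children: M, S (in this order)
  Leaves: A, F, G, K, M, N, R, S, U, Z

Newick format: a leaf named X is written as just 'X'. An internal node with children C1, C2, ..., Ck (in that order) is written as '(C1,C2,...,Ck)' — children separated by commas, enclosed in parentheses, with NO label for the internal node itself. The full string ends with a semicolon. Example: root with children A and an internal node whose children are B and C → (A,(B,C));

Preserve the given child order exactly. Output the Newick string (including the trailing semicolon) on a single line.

Answer: (((F,Z,(M,S),R),(U,G),A,K),N);

Derivation:
internal I4 with children ['I3', 'N']
  internal I3 with children ['I2', 'I1', 'A', 'K']
    internal I2 with children ['F', 'Z', 'I0', 'R']
      leaf 'F' → 'F'
      leaf 'Z' → 'Z'
      internal I0 with children ['M', 'S']
        leaf 'M' → 'M'
        leaf 'S' → 'S'
      → '(M,S)'
      leaf 'R' → 'R'
    → '(F,Z,(M,S),R)'
    internal I1 with children ['U', 'G']
      leaf 'U' → 'U'
      leaf 'G' → 'G'
    → '(U,G)'
    leaf 'A' → 'A'
    leaf 'K' → 'K'
  → '((F,Z,(M,S),R),(U,G),A,K)'
  leaf 'N' → 'N'
→ '(((F,Z,(M,S),R),(U,G),A,K),N)'
Final: (((F,Z,(M,S),R),(U,G),A,K),N);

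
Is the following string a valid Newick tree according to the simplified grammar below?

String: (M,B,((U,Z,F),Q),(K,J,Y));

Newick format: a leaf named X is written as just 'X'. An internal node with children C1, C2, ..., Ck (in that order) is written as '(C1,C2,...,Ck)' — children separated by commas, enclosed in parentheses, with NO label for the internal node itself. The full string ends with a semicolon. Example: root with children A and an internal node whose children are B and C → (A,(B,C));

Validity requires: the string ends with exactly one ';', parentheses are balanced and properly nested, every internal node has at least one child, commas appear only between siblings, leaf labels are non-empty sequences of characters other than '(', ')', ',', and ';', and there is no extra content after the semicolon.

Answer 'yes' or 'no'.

Input: (M,B,((U,Z,F),Q),(K,J,Y));
Paren balance: 4 '(' vs 4 ')' OK
Ends with single ';': True
Full parse: OK
Valid: True

Answer: yes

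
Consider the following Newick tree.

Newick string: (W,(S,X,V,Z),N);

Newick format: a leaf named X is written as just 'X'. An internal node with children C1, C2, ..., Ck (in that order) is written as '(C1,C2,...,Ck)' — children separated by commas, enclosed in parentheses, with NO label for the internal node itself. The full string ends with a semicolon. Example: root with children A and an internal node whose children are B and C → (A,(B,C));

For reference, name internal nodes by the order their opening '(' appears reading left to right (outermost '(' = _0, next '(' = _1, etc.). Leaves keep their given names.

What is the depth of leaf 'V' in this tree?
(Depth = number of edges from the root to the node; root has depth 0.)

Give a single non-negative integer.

Newick: (W,(S,X,V,Z),N);
Naming internals by '(' encounter order: outermost '(' = _0, next = _1, ...
Query node: V
Path from root: _0 -> _1 -> V
Depth of V: 2 (number of edges from root)

Answer: 2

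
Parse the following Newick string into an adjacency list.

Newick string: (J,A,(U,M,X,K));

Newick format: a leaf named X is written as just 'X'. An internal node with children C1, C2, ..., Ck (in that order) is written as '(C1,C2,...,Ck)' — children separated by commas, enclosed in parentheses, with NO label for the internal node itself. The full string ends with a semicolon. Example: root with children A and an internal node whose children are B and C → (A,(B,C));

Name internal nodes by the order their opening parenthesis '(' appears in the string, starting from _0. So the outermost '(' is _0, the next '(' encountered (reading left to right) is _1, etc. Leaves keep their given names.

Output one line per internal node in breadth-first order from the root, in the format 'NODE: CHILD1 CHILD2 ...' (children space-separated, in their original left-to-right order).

Answer: _0: J A _1
_1: U M X K

Derivation:
Input: (J,A,(U,M,X,K));
Scanning left-to-right, naming '(' by encounter order:
  pos 0: '(' -> open internal node _0 (depth 1)
  pos 5: '(' -> open internal node _1 (depth 2)
  pos 13: ')' -> close internal node _1 (now at depth 1)
  pos 14: ')' -> close internal node _0 (now at depth 0)
Total internal nodes: 2
BFS adjacency from root:
  _0: J A _1
  _1: U M X K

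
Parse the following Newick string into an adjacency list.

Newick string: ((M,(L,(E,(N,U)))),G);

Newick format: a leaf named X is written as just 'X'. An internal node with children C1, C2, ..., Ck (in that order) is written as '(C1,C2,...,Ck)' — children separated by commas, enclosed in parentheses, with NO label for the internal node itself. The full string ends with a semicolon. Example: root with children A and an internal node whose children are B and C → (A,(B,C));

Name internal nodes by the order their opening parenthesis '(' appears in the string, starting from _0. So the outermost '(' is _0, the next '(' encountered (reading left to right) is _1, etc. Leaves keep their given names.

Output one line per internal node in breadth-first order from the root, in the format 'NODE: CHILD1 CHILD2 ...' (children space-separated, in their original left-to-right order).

Input: ((M,(L,(E,(N,U)))),G);
Scanning left-to-right, naming '(' by encounter order:
  pos 0: '(' -> open internal node _0 (depth 1)
  pos 1: '(' -> open internal node _1 (depth 2)
  pos 4: '(' -> open internal node _2 (depth 3)
  pos 7: '(' -> open internal node _3 (depth 4)
  pos 10: '(' -> open internal node _4 (depth 5)
  pos 14: ')' -> close internal node _4 (now at depth 4)
  pos 15: ')' -> close internal node _3 (now at depth 3)
  pos 16: ')' -> close internal node _2 (now at depth 2)
  pos 17: ')' -> close internal node _1 (now at depth 1)
  pos 20: ')' -> close internal node _0 (now at depth 0)
Total internal nodes: 5
BFS adjacency from root:
  _0: _1 G
  _1: M _2
  _2: L _3
  _3: E _4
  _4: N U

Answer: _0: _1 G
_1: M _2
_2: L _3
_3: E _4
_4: N U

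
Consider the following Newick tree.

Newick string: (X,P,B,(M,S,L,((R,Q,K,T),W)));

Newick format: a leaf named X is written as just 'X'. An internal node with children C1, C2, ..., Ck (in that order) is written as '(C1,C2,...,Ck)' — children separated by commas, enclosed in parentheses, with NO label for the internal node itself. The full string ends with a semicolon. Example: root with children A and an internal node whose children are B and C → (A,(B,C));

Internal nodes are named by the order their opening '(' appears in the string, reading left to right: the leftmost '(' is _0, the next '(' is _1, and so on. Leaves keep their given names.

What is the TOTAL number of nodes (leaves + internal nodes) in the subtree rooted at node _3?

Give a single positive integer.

Answer: 5

Derivation:
Newick: (X,P,B,(M,S,L,((R,Q,K,T),W)));
Locate _3: it is the '(' at position 15 (the 4th '(' reading left to right).
Query: subtree rooted at _3
_3: subtree_size = 1 + 4
  R: subtree_size = 1 + 0
  Q: subtree_size = 1 + 0
  K: subtree_size = 1 + 0
  T: subtree_size = 1 + 0
Total subtree size of _3: 5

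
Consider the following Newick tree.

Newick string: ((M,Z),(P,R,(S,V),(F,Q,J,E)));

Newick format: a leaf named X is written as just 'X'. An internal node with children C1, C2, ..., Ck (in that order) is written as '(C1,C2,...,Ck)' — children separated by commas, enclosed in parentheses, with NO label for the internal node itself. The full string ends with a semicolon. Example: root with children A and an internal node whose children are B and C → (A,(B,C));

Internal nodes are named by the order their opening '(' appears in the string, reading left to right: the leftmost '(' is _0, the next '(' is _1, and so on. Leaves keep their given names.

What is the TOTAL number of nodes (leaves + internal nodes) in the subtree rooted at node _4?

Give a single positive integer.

Answer: 5

Derivation:
Newick: ((M,Z),(P,R,(S,V),(F,Q,J,E)));
Locate _4: it is the '(' at position 18 (the 5th '(' reading left to right).
Query: subtree rooted at _4
_4: subtree_size = 1 + 4
  F: subtree_size = 1 + 0
  Q: subtree_size = 1 + 0
  J: subtree_size = 1 + 0
  E: subtree_size = 1 + 0
Total subtree size of _4: 5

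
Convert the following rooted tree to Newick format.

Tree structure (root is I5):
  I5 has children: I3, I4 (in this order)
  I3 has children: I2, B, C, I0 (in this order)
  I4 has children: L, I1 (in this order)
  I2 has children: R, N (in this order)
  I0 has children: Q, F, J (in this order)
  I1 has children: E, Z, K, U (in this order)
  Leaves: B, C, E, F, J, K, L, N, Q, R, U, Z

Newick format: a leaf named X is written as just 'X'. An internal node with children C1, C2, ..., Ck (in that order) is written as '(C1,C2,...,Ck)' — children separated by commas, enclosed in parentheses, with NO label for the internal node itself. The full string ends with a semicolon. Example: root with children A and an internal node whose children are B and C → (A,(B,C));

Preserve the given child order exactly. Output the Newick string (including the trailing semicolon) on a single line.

internal I5 with children ['I3', 'I4']
  internal I3 with children ['I2', 'B', 'C', 'I0']
    internal I2 with children ['R', 'N']
      leaf 'R' → 'R'
      leaf 'N' → 'N'
    → '(R,N)'
    leaf 'B' → 'B'
    leaf 'C' → 'C'
    internal I0 with children ['Q', 'F', 'J']
      leaf 'Q' → 'Q'
      leaf 'F' → 'F'
      leaf 'J' → 'J'
    → '(Q,F,J)'
  → '((R,N),B,C,(Q,F,J))'
  internal I4 with children ['L', 'I1']
    leaf 'L' → 'L'
    internal I1 with children ['E', 'Z', 'K', 'U']
      leaf 'E' → 'E'
      leaf 'Z' → 'Z'
      leaf 'K' → 'K'
      leaf 'U' → 'U'
    → '(E,Z,K,U)'
  → '(L,(E,Z,K,U))'
→ '(((R,N),B,C,(Q,F,J)),(L,(E,Z,K,U)))'
Final: (((R,N),B,C,(Q,F,J)),(L,(E,Z,K,U)));

Answer: (((R,N),B,C,(Q,F,J)),(L,(E,Z,K,U)));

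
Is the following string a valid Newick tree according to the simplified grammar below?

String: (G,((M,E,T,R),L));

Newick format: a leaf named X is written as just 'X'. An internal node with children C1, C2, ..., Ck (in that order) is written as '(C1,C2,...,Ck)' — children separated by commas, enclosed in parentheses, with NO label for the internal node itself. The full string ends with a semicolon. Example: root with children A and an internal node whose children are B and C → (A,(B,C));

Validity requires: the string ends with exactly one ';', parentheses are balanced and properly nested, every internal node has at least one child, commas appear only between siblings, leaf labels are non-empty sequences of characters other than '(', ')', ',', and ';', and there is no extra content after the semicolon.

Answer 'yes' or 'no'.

Answer: yes

Derivation:
Input: (G,((M,E,T,R),L));
Paren balance: 3 '(' vs 3 ')' OK
Ends with single ';': True
Full parse: OK
Valid: True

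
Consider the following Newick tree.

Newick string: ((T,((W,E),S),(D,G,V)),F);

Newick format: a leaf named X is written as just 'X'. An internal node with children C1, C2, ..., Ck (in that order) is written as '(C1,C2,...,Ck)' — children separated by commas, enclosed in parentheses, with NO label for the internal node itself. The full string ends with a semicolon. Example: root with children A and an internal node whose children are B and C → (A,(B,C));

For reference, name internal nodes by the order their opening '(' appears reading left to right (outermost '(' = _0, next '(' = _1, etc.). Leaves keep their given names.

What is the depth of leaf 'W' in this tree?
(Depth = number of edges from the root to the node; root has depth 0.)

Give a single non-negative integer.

Answer: 4

Derivation:
Newick: ((T,((W,E),S),(D,G,V)),F);
Naming internals by '(' encounter order: outermost '(' = _0, next = _1, ...
Query node: W
Path from root: _0 -> _1 -> _2 -> _3 -> W
Depth of W: 4 (number of edges from root)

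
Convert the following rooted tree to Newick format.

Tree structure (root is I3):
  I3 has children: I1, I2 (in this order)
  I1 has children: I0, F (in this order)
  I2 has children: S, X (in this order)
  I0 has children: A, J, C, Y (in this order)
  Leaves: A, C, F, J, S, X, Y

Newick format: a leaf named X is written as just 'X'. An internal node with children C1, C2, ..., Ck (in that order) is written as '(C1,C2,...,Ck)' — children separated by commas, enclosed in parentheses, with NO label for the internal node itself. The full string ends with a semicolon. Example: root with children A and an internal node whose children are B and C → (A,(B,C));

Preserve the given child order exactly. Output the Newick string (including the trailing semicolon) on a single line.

internal I3 with children ['I1', 'I2']
  internal I1 with children ['I0', 'F']
    internal I0 with children ['A', 'J', 'C', 'Y']
      leaf 'A' → 'A'
      leaf 'J' → 'J'
      leaf 'C' → 'C'
      leaf 'Y' → 'Y'
    → '(A,J,C,Y)'
    leaf 'F' → 'F'
  → '((A,J,C,Y),F)'
  internal I2 with children ['S', 'X']
    leaf 'S' → 'S'
    leaf 'X' → 'X'
  → '(S,X)'
→ '(((A,J,C,Y),F),(S,X))'
Final: (((A,J,C,Y),F),(S,X));

Answer: (((A,J,C,Y),F),(S,X));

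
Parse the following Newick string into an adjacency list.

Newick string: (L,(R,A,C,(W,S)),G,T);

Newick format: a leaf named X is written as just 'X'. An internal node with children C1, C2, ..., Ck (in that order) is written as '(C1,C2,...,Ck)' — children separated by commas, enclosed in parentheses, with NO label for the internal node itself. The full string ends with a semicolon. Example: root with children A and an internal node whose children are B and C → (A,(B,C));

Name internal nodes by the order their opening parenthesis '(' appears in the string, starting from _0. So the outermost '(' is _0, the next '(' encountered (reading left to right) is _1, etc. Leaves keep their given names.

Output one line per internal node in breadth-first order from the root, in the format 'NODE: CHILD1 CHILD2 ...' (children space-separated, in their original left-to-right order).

Answer: _0: L _1 G T
_1: R A C _2
_2: W S

Derivation:
Input: (L,(R,A,C,(W,S)),G,T);
Scanning left-to-right, naming '(' by encounter order:
  pos 0: '(' -> open internal node _0 (depth 1)
  pos 3: '(' -> open internal node _1 (depth 2)
  pos 10: '(' -> open internal node _2 (depth 3)
  pos 14: ')' -> close internal node _2 (now at depth 2)
  pos 15: ')' -> close internal node _1 (now at depth 1)
  pos 20: ')' -> close internal node _0 (now at depth 0)
Total internal nodes: 3
BFS adjacency from root:
  _0: L _1 G T
  _1: R A C _2
  _2: W S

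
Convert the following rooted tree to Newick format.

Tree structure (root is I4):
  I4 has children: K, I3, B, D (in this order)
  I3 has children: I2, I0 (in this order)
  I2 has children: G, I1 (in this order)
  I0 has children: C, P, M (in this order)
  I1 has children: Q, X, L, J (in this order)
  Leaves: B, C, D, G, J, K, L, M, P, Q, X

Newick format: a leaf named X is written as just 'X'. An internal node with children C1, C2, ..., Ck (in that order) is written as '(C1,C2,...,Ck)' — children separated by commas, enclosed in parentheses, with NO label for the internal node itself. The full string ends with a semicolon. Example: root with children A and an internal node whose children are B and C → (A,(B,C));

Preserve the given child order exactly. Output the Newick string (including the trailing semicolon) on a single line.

internal I4 with children ['K', 'I3', 'B', 'D']
  leaf 'K' → 'K'
  internal I3 with children ['I2', 'I0']
    internal I2 with children ['G', 'I1']
      leaf 'G' → 'G'
      internal I1 with children ['Q', 'X', 'L', 'J']
        leaf 'Q' → 'Q'
        leaf 'X' → 'X'
        leaf 'L' → 'L'
        leaf 'J' → 'J'
      → '(Q,X,L,J)'
    → '(G,(Q,X,L,J))'
    internal I0 with children ['C', 'P', 'M']
      leaf 'C' → 'C'
      leaf 'P' → 'P'
      leaf 'M' → 'M'
    → '(C,P,M)'
  → '((G,(Q,X,L,J)),(C,P,M))'
  leaf 'B' → 'B'
  leaf 'D' → 'D'
→ '(K,((G,(Q,X,L,J)),(C,P,M)),B,D)'
Final: (K,((G,(Q,X,L,J)),(C,P,M)),B,D);

Answer: (K,((G,(Q,X,L,J)),(C,P,M)),B,D);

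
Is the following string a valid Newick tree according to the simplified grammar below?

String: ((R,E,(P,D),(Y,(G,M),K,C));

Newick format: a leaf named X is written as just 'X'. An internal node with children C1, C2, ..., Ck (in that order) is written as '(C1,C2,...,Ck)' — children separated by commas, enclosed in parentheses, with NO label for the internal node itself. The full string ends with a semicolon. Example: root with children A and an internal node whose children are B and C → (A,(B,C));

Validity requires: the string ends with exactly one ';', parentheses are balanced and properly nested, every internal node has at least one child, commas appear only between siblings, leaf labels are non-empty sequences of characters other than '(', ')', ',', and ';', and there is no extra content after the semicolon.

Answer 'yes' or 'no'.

Input: ((R,E,(P,D),(Y,(G,M),K,C));
Paren balance: 5 '(' vs 4 ')' MISMATCH
Ends with single ';': True
Full parse: FAILS (expected , or ) at pos 26)
Valid: False

Answer: no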